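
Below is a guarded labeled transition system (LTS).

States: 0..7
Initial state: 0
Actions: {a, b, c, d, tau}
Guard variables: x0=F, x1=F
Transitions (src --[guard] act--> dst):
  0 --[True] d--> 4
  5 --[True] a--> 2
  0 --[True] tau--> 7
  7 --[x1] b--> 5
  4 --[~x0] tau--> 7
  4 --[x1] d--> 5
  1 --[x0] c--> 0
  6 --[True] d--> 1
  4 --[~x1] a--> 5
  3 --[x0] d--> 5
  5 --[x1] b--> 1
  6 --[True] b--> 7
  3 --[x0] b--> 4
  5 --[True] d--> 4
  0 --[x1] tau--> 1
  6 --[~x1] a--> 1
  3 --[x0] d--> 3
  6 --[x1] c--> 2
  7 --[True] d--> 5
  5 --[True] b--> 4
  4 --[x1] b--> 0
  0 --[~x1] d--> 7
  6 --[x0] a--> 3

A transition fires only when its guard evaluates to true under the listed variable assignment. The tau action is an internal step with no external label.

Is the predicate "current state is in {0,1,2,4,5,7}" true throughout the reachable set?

Answer: INVARIANT HOLDS

Analysis:
Inv-set: {0,1,2,4,5,7}
Reachable = {0,2,4,5,7}
  0: safe
  2: safe
  4: safe
  5: safe
  7: safe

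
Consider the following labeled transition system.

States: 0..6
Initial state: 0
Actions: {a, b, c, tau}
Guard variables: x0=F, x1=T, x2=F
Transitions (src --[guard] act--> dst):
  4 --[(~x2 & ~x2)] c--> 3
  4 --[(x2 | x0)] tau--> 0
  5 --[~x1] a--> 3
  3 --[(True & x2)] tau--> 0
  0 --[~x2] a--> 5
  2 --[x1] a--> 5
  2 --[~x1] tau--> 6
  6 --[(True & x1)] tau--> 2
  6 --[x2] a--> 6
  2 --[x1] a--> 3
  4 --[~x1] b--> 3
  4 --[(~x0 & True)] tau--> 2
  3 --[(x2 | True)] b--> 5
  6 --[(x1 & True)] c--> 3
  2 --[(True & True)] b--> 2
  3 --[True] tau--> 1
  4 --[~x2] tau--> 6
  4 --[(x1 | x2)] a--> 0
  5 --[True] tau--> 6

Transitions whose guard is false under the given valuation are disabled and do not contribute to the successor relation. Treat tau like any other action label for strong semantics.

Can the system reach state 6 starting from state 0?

Answer: REACHABLE

Working:
Guard filter leaves 13 enabled edge(s).
Layer 0: {0}
Layer 1: {5}  total {0,5}
Layer 2: {6}  total {0,5,6}
Layer 3: {2,3}  total {0,2,3,5,6}
Layer 4: {1}  total {0,1,2,3,5,6}
Reach set: {0,1,2,3,5,6}
witness 6: a·tau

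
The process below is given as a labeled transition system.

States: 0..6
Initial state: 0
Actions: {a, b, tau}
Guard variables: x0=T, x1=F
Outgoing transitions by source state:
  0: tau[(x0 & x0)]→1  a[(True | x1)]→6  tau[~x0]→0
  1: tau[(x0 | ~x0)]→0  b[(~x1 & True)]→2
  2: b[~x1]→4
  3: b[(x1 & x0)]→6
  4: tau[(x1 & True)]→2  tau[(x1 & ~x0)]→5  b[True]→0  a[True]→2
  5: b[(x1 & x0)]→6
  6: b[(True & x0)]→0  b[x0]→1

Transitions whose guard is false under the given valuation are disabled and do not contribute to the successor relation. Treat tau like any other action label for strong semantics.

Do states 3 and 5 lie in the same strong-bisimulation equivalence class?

Answer: BISIMILAR

Analysis:
Bisimulation quotient by refinement:
  π0 = {{0,1,2,3,4,5,6}}
  π1 = {{0},{1},{2,6},{3,5},{4}}
  π2 = {{0},{1},{2},{3,5},{4},{6}}
6 equivalence class(es) (converged in 3)
class of 3: {3,5}; class of 5: {3,5}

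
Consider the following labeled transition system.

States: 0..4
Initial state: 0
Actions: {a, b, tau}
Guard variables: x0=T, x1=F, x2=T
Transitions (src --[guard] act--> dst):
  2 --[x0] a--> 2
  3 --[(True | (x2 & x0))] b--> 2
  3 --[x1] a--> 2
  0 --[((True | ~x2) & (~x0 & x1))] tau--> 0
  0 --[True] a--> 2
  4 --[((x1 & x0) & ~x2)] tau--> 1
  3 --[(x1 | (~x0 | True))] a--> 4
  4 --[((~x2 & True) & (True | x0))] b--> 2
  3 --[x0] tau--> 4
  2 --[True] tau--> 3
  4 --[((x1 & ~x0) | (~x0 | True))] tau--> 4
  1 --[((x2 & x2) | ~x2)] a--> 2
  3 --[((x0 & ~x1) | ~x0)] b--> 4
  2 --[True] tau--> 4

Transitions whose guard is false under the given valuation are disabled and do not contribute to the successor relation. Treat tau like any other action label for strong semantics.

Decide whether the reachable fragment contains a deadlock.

Reach set: {0,2,3,4}
  0: a→2  [deg 1]
  2: a→2  tau→3  tau→4  [deg 3]
  3: a→4  b→2  b→4  tau→4  [deg 4]
  4: tau→4  [deg 1]

Answer: DEADLOCK-FREE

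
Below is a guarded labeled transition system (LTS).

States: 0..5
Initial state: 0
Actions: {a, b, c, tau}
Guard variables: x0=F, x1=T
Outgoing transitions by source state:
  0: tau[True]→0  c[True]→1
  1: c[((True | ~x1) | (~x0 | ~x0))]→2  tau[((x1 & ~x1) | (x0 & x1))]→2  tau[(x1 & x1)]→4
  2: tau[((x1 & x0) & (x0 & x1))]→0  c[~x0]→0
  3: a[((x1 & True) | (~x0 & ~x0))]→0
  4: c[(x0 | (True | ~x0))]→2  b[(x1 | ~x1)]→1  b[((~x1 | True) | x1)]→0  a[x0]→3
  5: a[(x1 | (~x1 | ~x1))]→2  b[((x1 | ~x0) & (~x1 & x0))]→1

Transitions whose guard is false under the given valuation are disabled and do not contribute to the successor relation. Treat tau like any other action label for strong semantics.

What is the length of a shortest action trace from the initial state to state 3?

BFS to 3:
  Layer 0: {0}
  Layer 1: {1}
  Layer 2: {2,4}
3 never appears.

Answer: UNREACHABLE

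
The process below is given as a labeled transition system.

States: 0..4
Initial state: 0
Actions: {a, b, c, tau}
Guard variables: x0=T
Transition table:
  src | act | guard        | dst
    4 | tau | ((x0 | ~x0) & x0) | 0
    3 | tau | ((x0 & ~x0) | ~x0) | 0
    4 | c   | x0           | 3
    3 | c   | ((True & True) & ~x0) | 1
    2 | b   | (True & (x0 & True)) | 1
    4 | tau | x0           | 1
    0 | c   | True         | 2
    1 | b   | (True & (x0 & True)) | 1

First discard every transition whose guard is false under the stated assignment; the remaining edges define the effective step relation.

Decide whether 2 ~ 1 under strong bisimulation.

Refine partition for ~:
  π0 = {{0,1,2,3,4}}
  π1 = {{0},{1,2},{3},{4}}
4 equivalence class(es) (converged in 2)
[2]={1,2}  [1]={1,2}

Answer: BISIMILAR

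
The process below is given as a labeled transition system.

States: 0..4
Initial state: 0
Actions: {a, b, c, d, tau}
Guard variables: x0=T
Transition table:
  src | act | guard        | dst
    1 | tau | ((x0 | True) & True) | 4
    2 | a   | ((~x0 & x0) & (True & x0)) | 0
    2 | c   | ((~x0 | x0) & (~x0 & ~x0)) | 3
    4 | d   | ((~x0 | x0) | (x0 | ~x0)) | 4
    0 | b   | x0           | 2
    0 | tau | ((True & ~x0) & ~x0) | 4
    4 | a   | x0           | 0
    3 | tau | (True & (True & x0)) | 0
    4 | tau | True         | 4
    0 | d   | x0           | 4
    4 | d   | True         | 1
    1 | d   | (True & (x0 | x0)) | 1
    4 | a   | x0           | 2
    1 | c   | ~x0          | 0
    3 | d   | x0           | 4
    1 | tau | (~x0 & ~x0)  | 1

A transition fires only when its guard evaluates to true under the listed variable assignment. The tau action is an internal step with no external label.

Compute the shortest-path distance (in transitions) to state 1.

Answer: 2

Analysis:
Layered search for 1:
  depth 0: {0}
  depth 1: {2,4}
  depth 2: {1}
depth(1)=2, e.g. d·d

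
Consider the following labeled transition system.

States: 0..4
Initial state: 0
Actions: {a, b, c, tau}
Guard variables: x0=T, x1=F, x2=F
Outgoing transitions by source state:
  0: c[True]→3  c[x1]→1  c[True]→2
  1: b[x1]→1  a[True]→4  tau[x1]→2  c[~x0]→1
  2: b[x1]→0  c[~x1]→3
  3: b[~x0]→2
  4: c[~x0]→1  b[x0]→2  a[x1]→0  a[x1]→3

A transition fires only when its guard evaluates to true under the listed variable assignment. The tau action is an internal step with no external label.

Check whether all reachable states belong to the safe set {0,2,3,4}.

Answer: INVARIANT HOLDS

Working:
Inv-set: {0,2,3,4}
Reachable = {0,2,3}
  0: ✓
  2: ✓
  3: ✓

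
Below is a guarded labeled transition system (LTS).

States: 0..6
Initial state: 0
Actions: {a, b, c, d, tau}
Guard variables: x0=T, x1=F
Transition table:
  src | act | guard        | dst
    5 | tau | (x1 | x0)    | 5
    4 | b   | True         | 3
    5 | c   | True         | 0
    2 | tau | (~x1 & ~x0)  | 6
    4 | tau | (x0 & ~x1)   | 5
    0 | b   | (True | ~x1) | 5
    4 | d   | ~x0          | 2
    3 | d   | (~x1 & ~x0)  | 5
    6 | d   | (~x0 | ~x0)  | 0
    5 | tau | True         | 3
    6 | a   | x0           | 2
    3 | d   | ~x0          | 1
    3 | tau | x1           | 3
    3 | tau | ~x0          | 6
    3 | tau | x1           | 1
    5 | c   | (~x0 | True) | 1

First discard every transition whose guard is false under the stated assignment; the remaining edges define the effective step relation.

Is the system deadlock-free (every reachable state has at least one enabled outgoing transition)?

Answer: DEADLOCK at state 1

Working:
Reach set: {0,1,3,5}
  0: b→5  [deg 1]
  1: ∅  [no exit]
  3: ∅  [no exit]
  5: c→0  c→1  tau→3  tau→5  [deg 4]
witness 1: b·c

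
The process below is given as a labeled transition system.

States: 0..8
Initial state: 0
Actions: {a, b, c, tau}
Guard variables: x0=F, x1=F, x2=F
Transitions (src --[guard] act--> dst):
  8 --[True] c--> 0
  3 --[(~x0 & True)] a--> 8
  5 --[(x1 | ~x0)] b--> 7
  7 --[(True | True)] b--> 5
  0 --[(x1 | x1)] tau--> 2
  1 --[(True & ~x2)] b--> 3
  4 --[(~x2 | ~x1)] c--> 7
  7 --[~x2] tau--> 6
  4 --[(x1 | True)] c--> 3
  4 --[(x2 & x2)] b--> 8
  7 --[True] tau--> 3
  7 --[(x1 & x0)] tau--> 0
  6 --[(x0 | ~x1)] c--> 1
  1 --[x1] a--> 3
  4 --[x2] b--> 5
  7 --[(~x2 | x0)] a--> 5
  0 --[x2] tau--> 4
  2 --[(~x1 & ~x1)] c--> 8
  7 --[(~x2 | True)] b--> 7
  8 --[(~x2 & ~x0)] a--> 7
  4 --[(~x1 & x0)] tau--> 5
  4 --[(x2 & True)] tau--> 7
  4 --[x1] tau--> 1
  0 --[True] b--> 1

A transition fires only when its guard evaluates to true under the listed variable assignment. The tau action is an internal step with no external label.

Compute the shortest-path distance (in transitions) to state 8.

BFS to 8:
  Layer 0: {0}
  Layer 1: {1}
  Layer 2: {3}
  Layer 3: {8}
8 enters at depth 3; path b·b·a

Answer: 3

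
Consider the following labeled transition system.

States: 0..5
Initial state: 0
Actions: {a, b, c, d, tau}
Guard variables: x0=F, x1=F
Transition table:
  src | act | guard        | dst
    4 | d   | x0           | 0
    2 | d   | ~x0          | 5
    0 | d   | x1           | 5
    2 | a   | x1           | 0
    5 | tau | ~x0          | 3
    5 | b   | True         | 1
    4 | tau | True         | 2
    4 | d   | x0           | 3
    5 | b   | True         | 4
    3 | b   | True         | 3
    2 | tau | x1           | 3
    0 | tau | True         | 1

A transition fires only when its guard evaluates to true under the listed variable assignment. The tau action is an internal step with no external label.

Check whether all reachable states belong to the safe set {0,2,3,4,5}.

Allowed set {0,2,3,4,5}
Reach set: {0,1}
  0: ✓
  1: outside
witness against invariant: tau → 1

Answer: INVARIANT VIOLATED at state 1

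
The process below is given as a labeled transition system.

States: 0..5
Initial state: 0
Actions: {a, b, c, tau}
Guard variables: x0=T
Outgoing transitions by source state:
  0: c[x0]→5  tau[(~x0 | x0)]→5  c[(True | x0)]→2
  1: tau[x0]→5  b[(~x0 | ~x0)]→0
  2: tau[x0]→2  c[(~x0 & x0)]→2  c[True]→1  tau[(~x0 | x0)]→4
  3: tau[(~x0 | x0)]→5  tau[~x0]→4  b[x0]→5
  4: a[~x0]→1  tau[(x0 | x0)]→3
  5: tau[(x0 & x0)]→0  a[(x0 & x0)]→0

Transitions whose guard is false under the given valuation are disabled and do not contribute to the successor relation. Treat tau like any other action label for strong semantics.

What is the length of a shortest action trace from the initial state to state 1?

Layered search for 1:
  depth 0: {0}
  depth 1: {2,5}
  depth 2: {1,4}
depth(1)=2, e.g. c·c

Answer: 2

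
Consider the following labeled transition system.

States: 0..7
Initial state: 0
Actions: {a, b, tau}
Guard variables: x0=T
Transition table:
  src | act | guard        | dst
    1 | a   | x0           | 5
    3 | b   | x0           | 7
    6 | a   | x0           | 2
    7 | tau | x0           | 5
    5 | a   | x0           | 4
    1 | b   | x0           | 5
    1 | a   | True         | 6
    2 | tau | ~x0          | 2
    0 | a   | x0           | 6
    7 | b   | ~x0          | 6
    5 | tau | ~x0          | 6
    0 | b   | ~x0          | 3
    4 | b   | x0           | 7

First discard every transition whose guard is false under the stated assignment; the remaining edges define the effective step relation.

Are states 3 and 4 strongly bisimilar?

Answer: BISIMILAR

Analysis:
Bisimulation quotient by refinement:
  round 0: {{0,1,2,3,4,5,6,7}}
  round 1: {{0,5,6},{1},{2},{3,4},{7}}
  round 2: {{0},{1},{2},{3,4},{5},{6},{7}}
Fixed point at round 3; 7 class(es).
[3]={3,4}  [4]={3,4}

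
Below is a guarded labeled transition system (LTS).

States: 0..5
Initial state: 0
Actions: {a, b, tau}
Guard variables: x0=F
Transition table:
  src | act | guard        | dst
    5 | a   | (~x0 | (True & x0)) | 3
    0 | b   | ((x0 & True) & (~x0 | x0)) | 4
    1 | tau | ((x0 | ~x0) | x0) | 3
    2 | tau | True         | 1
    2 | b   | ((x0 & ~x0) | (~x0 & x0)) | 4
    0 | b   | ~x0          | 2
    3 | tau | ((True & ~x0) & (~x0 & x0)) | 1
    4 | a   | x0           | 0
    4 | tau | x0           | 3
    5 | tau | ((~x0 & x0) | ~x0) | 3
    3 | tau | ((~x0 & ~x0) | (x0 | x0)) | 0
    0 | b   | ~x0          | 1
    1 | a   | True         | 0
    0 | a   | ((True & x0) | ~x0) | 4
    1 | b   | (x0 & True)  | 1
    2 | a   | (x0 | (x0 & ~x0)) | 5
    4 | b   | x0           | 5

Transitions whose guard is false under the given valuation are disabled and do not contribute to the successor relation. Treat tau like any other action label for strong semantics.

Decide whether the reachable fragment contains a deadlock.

Answer: DEADLOCK at state 4

Trace:
Reachable = {0,1,2,3,4}
  0: a→4  b→1  b→2  [3 out]
  1: a→0  tau→3  [2 out]
  2: tau→1  [1 out]
  3: tau→0  [1 out]
  4: ∅  [STUCK]
Path to 4: a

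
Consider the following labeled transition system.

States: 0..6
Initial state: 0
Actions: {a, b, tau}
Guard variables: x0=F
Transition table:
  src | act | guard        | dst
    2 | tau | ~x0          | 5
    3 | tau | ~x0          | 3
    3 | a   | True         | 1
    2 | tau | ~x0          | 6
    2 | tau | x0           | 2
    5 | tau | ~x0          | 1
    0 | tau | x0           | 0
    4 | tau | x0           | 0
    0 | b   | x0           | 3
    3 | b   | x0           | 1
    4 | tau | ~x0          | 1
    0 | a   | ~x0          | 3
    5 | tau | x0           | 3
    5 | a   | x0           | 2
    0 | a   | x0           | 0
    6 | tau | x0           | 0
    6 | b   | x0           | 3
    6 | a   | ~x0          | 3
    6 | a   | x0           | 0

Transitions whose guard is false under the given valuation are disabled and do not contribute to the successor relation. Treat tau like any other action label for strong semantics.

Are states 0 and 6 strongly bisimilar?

Answer: BISIMILAR

Analysis:
Bisimulation quotient by refinement:
  π0 = {{0,1,2,3,4,5,6}}
  π1 = {{0,6},{1},{2,4,5},{3}}
  π2 = {{0,6},{1},{2},{3},{4,5}}
stable after 3 split(s): 5 block(s)
[0]={0,6}  [6]={0,6}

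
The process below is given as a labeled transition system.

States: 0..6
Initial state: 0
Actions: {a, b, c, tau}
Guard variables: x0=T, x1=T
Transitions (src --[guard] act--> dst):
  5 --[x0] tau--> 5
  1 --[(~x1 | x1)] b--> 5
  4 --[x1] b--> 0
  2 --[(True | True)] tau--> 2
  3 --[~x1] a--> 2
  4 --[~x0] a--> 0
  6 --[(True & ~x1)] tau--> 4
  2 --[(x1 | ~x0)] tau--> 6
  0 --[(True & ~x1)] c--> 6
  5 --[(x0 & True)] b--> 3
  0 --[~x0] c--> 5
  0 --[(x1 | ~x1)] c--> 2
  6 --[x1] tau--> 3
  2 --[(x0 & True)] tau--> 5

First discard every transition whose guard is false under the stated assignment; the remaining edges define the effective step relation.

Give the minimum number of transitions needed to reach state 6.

Answer: 2

Analysis:
BFS to 6:
  depth 0: {0}
  depth 1: {2}
  depth 2: {5,6}
first hit 6 at d=2 via c·tau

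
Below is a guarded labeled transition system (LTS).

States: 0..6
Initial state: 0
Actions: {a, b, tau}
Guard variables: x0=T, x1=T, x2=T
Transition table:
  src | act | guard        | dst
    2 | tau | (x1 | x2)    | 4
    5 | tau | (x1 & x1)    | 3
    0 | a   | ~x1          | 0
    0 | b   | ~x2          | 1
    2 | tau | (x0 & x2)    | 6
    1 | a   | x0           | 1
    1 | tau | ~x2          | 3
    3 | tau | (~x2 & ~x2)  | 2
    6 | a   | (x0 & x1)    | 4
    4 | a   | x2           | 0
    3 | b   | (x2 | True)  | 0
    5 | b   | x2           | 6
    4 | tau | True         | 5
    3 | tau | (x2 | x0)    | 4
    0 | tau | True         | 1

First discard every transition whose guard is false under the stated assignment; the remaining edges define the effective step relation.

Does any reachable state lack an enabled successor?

Reach set: {0,1}
  0: tau→1  [1 out]
  1: a→1  [1 out]

Answer: DEADLOCK-FREE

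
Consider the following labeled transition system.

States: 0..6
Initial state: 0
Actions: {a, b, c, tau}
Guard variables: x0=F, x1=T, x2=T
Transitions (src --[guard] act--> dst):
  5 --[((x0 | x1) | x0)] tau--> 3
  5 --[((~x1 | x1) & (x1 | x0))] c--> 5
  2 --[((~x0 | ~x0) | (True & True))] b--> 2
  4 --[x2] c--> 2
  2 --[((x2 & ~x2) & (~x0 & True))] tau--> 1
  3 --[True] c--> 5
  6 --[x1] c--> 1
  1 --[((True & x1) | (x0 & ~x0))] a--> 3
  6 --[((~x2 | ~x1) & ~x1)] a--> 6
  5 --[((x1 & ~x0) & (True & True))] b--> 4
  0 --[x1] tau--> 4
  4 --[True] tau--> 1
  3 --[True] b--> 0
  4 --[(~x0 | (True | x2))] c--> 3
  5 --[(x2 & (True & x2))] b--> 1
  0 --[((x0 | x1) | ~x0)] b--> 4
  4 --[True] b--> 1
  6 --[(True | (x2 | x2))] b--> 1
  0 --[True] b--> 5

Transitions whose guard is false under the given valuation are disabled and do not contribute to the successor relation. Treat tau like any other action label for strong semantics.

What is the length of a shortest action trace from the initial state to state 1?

BFS to 1:
  depth 0: {0}
  depth 1: {4,5}
  depth 2: {1,2,3}
depth(1)=2, e.g. b·b

Answer: 2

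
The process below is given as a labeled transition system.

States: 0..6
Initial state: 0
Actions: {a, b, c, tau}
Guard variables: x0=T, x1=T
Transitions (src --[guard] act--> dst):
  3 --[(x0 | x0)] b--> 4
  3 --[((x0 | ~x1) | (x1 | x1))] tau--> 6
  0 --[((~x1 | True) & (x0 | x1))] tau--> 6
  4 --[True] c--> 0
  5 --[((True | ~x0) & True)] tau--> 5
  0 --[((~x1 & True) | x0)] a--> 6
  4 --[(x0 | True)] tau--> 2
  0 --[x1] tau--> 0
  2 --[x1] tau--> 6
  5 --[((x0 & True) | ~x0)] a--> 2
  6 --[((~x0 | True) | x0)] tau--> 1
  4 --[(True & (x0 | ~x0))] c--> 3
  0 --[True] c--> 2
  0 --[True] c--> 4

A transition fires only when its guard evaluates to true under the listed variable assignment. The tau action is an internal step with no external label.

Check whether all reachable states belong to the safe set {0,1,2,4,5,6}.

Allowed set {0,1,2,4,5,6}
Reachable = {0,1,2,3,4,6}
  0: safe
  1: safe
  2: safe
  3: VIOLATES
  4: safe
  6: safe
witness against invariant: c·c → 3

Answer: INVARIANT VIOLATED at state 3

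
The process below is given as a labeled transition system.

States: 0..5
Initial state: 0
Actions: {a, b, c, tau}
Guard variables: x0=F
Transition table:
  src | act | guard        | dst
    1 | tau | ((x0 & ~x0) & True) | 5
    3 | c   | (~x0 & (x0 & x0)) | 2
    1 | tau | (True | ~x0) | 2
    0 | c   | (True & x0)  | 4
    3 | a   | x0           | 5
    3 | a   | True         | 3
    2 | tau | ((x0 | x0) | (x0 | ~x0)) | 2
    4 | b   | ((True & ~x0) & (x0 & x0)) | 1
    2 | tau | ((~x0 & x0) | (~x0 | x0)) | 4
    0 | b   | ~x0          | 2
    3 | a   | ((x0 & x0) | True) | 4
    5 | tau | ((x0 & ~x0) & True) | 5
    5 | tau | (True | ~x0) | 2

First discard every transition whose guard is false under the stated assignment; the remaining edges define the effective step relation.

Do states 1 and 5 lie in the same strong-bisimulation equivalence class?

Answer: BISIMILAR

Trace:
Refine partition for ~:
  P[0] = {{0,1,2,3,4,5}}
  P[1] = {{0},{1,2,5},{3},{4}}
  P[2] = {{0},{1,5},{2},{3},{4}}
Fixed point at round 3; 5 class(es).
class of 1: {1,5}; class of 5: {1,5}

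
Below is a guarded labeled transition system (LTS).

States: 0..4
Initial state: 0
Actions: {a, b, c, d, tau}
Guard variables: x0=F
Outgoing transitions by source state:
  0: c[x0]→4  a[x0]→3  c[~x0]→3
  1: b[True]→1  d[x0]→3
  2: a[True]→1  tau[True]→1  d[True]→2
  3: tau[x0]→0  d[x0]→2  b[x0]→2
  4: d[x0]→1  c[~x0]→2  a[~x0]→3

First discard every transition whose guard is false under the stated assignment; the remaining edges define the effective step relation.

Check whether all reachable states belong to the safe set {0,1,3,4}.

Safe = {0,1,3,4}
Reach set: {0,3}
  0: ok
  3: ok

Answer: INVARIANT HOLDS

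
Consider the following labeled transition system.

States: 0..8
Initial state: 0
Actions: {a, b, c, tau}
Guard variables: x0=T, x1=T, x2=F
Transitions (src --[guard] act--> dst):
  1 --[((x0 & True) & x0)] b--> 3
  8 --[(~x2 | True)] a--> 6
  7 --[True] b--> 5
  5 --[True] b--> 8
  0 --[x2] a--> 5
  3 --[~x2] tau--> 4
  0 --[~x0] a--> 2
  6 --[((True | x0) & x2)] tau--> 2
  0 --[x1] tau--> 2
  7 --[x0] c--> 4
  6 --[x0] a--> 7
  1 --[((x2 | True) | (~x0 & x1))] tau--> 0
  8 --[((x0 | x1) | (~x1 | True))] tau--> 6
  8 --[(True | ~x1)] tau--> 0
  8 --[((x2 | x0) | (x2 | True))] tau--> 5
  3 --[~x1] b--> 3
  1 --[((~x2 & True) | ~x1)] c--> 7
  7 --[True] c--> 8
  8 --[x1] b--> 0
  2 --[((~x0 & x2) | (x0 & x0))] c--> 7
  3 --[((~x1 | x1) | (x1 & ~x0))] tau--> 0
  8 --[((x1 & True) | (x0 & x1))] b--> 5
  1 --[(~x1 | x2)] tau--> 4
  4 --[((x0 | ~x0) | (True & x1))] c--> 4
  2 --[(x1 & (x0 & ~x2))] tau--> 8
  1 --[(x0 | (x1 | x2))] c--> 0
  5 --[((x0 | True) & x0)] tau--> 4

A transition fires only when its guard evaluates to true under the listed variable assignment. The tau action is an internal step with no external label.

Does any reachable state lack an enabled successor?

Answer: DEADLOCK-FREE

Analysis:
Reachable = {0,2,4,5,6,7,8}
  0: tau→2  [deg 1]
  2: c→7  tau→8  [deg 2]
  4: c→4  [deg 1]
  5: b→8  tau→4  [deg 2]
  6: a→7  [deg 1]
  7: b→5  c→4  c→8  [deg 3]
  8: a→6  b→0  b→5  tau→0  tau→5  tau→6  [deg 6]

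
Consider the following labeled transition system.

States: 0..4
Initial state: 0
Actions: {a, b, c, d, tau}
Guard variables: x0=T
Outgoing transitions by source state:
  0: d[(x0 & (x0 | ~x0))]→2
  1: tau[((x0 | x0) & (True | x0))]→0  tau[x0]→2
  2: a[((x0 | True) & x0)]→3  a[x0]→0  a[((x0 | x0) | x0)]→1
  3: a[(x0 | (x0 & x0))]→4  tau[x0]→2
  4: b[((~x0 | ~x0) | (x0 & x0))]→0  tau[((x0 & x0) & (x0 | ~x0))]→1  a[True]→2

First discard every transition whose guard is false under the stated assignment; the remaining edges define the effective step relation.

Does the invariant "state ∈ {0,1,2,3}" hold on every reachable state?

Answer: INVARIANT VIOLATED at state 4

Trace:
Inv-set: {0,1,2,3}
Reach set: {0,1,2,3,4}
  0: ✓
  1: ✓
  2: ✓
  3: ✓
  4: outside
witness against invariant: d·a·a → 4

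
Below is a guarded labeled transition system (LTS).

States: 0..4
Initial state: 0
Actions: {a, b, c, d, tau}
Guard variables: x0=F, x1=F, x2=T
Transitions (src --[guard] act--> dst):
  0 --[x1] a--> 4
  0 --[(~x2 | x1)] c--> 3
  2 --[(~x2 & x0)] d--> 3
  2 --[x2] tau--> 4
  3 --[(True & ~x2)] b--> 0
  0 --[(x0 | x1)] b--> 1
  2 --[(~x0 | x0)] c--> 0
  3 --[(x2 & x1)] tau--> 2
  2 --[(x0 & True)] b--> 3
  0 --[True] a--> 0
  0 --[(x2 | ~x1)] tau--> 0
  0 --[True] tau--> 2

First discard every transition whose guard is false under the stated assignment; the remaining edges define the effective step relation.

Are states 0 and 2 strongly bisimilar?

Compute ~ classes (split until stable):
  P[0] = {{0,1,2,3,4}}
  P[1] = {{0},{1,3,4},{2}}
3 equivalence class(es) (converged in 2)
0∈{0}, 2∈{2}

Answer: NOT BISIMILAR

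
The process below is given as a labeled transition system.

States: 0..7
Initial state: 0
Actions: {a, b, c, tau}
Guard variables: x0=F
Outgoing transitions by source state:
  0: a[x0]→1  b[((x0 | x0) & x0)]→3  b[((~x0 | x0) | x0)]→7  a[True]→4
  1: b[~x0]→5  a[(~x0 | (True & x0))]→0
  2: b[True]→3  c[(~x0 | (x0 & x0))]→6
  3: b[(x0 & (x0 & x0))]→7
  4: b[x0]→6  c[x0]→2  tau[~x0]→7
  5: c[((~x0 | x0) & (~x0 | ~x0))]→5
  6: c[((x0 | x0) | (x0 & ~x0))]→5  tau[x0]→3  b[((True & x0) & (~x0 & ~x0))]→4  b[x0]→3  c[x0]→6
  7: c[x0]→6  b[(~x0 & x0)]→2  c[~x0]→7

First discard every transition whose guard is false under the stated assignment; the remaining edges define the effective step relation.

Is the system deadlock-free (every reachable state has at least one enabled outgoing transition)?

Answer: DEADLOCK-FREE

Working:
Reachable = {0,4,7}
  0: a→4  b→7  [deg 2]
  4: tau→7  [deg 1]
  7: c→7  [deg 1]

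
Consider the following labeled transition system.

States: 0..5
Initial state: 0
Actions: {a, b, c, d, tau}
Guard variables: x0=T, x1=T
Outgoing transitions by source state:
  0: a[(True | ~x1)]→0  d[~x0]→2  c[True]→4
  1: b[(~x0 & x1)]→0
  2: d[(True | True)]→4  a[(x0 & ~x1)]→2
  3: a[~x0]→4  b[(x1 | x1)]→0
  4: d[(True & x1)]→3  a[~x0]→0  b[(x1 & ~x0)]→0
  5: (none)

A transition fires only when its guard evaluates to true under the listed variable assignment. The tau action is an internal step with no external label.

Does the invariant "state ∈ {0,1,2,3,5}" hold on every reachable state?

Answer: INVARIANT VIOLATED at state 4

Analysis:
Safe = {0,1,2,3,5}
R = {0,3,4}
  0: ✓
  3: ✓
  4: ✗ unsafe
reach 4 via c — violates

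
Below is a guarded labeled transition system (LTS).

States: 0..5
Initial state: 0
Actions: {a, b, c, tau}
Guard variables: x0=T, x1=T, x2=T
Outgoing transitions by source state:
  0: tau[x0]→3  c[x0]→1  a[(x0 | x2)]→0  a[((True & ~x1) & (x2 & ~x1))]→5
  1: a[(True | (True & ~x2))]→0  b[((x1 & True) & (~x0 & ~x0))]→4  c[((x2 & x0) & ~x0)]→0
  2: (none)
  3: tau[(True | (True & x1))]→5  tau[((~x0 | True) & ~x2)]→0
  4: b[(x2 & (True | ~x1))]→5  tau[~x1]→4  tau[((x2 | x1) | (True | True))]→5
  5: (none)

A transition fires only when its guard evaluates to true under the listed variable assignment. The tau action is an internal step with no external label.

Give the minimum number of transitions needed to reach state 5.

Answer: 2

Analysis:
BFS to 5:
  depth 0: {0}
  depth 1: {1,3}
  depth 2: {5}
5 enters at depth 2; path tau·tau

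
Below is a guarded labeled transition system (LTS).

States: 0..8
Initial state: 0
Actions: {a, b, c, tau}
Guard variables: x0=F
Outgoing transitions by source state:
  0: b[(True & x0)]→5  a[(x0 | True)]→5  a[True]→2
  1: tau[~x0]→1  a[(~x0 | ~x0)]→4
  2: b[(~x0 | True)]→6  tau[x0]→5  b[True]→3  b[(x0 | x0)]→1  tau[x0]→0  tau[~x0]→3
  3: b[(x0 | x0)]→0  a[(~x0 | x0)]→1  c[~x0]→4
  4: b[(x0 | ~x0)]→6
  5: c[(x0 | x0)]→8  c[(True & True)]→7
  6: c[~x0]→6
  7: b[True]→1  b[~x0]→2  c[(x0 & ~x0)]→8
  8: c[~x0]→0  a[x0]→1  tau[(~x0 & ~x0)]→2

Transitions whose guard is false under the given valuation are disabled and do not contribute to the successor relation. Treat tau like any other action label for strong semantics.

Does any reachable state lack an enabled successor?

Answer: DEADLOCK-FREE

Trace:
Reachable = {0,1,2,3,4,5,6,7}
  0: a→2  a→5  [2 out]
  1: a→4  tau→1  [2 out]
  2: b→3  b→6  tau→3  [3 out]
  3: a→1  c→4  [2 out]
  4: b→6  [1 out]
  5: c→7  [1 out]
  6: c→6  [1 out]
  7: b→1  b→2  [2 out]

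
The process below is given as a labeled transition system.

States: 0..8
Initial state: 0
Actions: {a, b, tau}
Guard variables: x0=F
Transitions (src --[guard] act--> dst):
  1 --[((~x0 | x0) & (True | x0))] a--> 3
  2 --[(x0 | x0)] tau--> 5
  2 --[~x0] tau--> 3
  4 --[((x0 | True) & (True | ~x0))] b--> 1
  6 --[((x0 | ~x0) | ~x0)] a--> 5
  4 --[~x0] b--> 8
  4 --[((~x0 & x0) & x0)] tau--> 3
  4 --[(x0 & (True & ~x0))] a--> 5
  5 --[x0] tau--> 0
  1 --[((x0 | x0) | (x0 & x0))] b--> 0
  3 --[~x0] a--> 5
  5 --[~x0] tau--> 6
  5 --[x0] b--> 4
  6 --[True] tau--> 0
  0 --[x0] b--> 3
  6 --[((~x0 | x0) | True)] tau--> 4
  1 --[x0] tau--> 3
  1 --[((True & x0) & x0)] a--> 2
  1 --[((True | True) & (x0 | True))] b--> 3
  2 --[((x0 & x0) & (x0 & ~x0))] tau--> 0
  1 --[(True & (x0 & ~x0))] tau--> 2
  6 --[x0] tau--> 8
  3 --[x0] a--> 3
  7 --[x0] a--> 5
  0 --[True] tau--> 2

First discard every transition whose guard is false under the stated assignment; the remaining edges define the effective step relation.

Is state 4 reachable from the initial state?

Guard filter leaves 11 enabled edge(s).
L0 = {0}
L1 = {2}  cumulative {0,2}
L2 = {3}  cumulative {0,2,3}
L3 = {5}  cumulative {0,2,3,5}
L4 = {6}  cumulative {0,2,3,5,6}
L5 = {4}  cumulative {0,2,3,4,5,6}
L6 = {1,8}  cumulative {0,1,2,3,4,5,6,8}
Reachable = {0,1,2,3,4,5,6,8}
trace reaching 4: tau·tau·a·tau·tau

Answer: REACHABLE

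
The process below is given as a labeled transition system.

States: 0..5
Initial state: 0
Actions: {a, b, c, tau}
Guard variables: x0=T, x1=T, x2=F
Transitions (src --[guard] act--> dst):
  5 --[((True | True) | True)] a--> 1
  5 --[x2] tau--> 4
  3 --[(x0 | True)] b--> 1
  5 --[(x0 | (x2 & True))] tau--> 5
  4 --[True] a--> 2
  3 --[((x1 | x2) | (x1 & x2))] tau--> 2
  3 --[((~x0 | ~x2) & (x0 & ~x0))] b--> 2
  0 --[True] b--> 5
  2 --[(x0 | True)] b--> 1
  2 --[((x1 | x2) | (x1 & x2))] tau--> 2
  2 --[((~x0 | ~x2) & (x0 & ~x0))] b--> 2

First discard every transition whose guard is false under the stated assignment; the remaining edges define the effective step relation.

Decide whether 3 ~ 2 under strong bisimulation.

Bisimulation quotient by refinement:
  round 0: {{0,1,2,3,4,5}}
  round 1: {{0},{1},{2,3},{4},{5}}
5 equivalence class(es) (converged in 2)
class of 3: {2,3}; class of 2: {2,3}

Answer: BISIMILAR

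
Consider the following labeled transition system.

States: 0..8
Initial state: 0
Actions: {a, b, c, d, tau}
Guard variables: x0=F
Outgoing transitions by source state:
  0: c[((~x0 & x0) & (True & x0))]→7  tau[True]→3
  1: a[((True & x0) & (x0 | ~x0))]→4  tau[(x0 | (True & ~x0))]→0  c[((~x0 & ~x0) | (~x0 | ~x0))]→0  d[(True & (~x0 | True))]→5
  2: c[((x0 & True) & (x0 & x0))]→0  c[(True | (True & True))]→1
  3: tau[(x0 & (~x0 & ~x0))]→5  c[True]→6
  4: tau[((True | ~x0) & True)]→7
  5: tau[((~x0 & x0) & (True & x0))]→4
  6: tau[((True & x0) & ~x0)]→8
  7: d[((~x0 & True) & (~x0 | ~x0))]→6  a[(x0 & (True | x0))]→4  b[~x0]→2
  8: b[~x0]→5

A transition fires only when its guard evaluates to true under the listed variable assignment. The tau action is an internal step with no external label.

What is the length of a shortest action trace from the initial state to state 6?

Answer: 2

Trace:
Layered search for 6:
  L0 = {0}
  L1 = {3}
  L2 = {6}
6 enters at depth 2; path tau·c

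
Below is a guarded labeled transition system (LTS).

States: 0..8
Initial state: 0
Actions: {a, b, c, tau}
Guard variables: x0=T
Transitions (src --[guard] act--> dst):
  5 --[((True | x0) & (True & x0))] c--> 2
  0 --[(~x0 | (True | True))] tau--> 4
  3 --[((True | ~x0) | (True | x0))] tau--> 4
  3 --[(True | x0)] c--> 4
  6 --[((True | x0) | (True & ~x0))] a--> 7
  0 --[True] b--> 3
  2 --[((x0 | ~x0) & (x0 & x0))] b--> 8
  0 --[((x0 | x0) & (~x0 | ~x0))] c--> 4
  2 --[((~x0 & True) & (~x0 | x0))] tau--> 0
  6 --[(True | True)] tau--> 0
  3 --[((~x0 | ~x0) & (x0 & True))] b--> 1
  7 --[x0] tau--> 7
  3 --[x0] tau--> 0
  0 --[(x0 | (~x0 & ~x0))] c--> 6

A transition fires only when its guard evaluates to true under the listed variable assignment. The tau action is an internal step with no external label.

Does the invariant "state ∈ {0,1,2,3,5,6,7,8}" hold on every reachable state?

Allowed set {0,1,2,3,5,6,7,8}
Reach set: {0,3,4,6,7}
  0: ok
  3: ok
  4: VIOLATES
  6: ok
  7: ok
reach 4 via tau — violates

Answer: INVARIANT VIOLATED at state 4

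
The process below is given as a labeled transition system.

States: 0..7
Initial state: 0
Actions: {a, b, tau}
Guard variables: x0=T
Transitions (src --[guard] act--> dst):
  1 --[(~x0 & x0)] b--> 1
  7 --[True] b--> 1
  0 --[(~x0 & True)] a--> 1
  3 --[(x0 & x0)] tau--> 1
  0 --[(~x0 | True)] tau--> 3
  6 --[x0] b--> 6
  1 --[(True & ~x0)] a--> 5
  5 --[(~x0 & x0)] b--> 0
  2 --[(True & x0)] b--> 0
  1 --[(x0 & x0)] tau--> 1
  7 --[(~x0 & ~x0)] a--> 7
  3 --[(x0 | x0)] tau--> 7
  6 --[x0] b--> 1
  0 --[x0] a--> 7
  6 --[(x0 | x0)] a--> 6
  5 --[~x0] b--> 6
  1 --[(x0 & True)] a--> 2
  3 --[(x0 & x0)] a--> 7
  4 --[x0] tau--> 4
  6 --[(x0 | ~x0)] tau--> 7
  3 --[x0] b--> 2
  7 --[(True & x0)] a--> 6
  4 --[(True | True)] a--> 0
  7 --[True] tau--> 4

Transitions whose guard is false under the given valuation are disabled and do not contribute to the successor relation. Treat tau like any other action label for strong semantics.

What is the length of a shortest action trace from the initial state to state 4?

Answer: 2

Analysis:
Breadth-first toward 4:
  Layer 0: {0}
  Layer 1: {3,7}
  Layer 2: {1,2,4,6}
depth(4)=2, e.g. a·tau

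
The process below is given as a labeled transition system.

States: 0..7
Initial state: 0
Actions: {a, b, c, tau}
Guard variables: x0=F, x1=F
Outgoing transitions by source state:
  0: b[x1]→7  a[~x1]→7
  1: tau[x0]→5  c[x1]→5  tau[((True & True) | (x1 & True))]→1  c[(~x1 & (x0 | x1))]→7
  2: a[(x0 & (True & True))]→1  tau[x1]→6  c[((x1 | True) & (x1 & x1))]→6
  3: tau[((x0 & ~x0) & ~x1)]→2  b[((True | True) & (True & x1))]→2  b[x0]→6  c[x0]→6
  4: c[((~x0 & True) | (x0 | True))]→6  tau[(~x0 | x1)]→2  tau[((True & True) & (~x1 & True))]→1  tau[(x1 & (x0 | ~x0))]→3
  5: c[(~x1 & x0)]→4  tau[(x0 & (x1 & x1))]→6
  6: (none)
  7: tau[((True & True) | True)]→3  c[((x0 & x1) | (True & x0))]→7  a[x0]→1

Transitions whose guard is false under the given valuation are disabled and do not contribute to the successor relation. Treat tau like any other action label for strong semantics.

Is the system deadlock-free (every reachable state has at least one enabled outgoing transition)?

Reach set: {0,3,7}
  0: a→7  [1 exit(s)]
  3: ∅  [deadlock]
  7: tau→3  [1 exit(s)]
trace reaching 3: a·tau

Answer: DEADLOCK at state 3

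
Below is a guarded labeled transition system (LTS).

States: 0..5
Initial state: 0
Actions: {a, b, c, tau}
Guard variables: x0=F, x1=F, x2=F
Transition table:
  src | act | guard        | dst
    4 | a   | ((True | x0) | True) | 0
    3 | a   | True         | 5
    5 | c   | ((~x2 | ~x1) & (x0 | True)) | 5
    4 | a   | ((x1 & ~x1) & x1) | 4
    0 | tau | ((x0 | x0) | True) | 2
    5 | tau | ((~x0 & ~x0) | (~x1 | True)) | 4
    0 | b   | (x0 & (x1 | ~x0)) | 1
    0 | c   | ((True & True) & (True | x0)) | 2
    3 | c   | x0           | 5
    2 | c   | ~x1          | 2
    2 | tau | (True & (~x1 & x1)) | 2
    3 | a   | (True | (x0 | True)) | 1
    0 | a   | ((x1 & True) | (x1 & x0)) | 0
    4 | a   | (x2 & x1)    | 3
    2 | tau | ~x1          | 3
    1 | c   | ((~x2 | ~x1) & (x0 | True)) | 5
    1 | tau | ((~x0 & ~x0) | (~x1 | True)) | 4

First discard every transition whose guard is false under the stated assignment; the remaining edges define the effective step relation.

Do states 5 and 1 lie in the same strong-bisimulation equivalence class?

Answer: BISIMILAR

Trace:
Compute ~ classes (split until stable):
  P[0] = {{0,1,2,3,4,5}}
  P[1] = {{0,1,2,5},{3,4}}
  P[2] = {{0},{1,2,5},{3,4}}
  P[3] = {{0},{1,2,5},{3},{4}}
  P[4] = {{0},{1,5},{2},{3},{4}}
stable after 5 split(s): 5 block(s)
5∈{1,5}, 1∈{1,5}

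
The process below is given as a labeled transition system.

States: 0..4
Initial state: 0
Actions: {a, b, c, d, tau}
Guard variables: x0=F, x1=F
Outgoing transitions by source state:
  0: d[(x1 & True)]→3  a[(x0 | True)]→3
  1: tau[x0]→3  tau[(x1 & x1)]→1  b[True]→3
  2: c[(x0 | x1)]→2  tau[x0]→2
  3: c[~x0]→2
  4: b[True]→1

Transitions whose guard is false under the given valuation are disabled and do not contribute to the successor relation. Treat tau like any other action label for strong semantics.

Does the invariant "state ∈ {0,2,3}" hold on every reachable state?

Allowed set {0,2,3}
Reach set: {0,2,3}
  0: ✓
  2: ✓
  3: ✓

Answer: INVARIANT HOLDS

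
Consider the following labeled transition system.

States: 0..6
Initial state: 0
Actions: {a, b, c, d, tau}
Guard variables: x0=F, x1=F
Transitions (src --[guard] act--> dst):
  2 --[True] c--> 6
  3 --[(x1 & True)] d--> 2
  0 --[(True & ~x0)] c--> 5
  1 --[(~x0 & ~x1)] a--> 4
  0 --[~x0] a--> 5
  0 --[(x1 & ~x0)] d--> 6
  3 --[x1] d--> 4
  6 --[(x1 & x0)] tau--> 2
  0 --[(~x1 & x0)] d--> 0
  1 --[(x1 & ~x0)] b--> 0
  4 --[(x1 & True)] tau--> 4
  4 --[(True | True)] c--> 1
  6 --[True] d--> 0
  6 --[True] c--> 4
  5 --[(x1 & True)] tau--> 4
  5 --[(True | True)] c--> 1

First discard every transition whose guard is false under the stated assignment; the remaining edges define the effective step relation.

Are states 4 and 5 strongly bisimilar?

Answer: BISIMILAR

Trace:
Refine partition for ~:
  π0 = {{0,1,2,3,4,5,6}}
  π1 = {{0},{1},{2,4,5},{3},{6}}
  π2 = {{0},{1},{2},{3},{4,5},{6}}
Fixed point at round 3; 6 class(es).
[4]={4,5}  [5]={4,5}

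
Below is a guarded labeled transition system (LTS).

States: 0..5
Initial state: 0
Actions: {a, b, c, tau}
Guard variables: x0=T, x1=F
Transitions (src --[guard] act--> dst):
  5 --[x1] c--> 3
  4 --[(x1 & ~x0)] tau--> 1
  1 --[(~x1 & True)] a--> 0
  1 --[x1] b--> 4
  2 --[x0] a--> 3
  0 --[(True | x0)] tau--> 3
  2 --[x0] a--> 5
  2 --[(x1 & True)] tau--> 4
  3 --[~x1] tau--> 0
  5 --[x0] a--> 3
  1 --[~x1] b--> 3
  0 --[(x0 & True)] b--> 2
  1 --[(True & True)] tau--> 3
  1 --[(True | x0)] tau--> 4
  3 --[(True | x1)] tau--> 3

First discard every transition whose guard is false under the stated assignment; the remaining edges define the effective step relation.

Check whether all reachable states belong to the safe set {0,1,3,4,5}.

Answer: INVARIANT VIOLATED at state 2

Trace:
Allowed set {0,1,3,4,5}
Reachable = {0,2,3,5}
  0: ✓
  2: ✗ unsafe
  3: ✓
  5: ✓
counterexample path to 2: b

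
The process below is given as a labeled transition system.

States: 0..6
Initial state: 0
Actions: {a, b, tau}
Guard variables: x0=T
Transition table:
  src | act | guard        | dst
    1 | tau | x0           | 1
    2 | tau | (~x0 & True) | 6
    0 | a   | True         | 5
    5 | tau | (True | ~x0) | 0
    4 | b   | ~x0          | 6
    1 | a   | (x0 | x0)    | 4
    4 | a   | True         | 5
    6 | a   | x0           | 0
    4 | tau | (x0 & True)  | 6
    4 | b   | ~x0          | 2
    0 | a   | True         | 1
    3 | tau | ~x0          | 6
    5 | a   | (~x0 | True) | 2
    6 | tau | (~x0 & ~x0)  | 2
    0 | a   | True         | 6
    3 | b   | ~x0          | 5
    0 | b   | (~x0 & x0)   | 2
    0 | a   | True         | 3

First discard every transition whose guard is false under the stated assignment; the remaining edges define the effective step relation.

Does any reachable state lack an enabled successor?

R = {0,1,2,3,4,5,6}
  0: a→1  a→3  a→5  a→6  [deg 4]
  1: a→4  tau→1  [deg 2]
  2: ∅  [deadlock]
  3: ∅  [deadlock]
  4: a→5  tau→6  [deg 2]
  5: a→2  tau→0  [deg 2]
  6: a→0  [deg 1]
witness 2: a·a

Answer: DEADLOCK at state 2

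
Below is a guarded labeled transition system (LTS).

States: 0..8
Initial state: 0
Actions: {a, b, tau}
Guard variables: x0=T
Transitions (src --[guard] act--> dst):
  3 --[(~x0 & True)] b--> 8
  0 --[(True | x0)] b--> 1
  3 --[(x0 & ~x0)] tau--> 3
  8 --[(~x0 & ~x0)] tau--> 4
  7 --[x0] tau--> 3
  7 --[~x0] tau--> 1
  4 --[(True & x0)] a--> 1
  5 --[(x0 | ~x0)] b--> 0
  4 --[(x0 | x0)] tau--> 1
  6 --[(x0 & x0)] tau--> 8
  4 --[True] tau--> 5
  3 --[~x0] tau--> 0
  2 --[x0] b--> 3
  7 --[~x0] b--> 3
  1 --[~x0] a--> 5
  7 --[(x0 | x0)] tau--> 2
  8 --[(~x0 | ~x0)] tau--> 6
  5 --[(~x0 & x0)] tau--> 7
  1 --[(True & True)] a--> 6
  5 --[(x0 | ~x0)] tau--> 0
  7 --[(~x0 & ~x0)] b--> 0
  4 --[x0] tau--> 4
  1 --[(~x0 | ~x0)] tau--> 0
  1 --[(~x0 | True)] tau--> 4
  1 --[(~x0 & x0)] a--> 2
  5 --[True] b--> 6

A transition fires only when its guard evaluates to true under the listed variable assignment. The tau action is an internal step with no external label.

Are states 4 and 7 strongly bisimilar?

Answer: NOT BISIMILAR

Trace:
Bisimulation quotient by refinement:
  round 0: {{0,1,2,3,4,5,6,7,8}}
  round 1: {{0,2},{1,4},{3,8},{5},{6,7}}
  round 2: {{0},{1},{2},{3,8},{4},{5},{6},{7}}
Fixed point at round 3; 8 class(es).
4∈{4}, 7∈{7}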